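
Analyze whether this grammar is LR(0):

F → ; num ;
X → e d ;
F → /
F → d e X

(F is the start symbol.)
A grammar is LR(0) if no state in the canonical LR(0) collection has:
  - both a shift item (dot before a terminal) and a complete item (shift-reduce conflict), or
  - two or more complete items (reduce-reduce conflict; the accept item [F' → F .] counts as a complete item here).

Augment with F' → F and build the canonical LR(0) collection (I0 = CLOSURE({[F' → . F]}), then GOTO on every symbol after a dot until no new states appear). It has 12 states:
  I0: { [F → . /], [F → . ; num ;], [F → . d e X], [F' → . F] }  — shift
  I1: { [F → / .] }  — reduce
  I2: { [F → ; . num ;] }  — shift
  I3: { [F' → F .] }  — accept
  I4: { [F → d . e X] }  — shift
  I5: { [F → d e . X], [X → . e d ;] }  — shift
  I6: { [F → d e X .] }  — reduce
  I7: { [X → e . d ;] }  — shift
  I8: { [X → e d . ;] }  — shift
  I9: { [X → e d ; .] }  — reduce
  I10: { [F → ; num . ;] }  — shift
  I11: { [F → ; num ; .] }  — reduce

Every state is either a pure shift/goto state or contains exactly one complete item and nothing to shift — no conflicts. The grammar is LR(0).

Answer: Yes, the grammar is LR(0)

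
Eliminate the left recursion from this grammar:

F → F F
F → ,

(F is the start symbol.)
F → , F'
F' → F F'
F' → ε

F is directly left-recursive. The standard transformation for
  A → A α₁ | ... | A α_m | β₁ | ... | β_n
is
  A  → β₁ A' | ... | β_n A'
  A' → α₁ A' | ... | α_m A' | ε

F → , becomes F → , F'
F → F F becomes F' → F F'
Add F' → ε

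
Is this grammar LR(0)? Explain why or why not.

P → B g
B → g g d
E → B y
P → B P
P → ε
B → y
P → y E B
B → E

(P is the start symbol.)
Augment with P' → P and build the canonical LR(0) collection (I0 = CLOSURE({[P' → . P]}), then GOTO on every symbol after a dot until no new states appear). It has 16 states:
  I0: { [B → . E], [B → . g g d], [B → . y], [E → . B y], [P → . B P], [P → . B g], [P → . y E B], [P → .], [P' → . P] }  — shift, reduce
  I1: { [B → . E], [B → . g g d], [B → . y], [E → . B y], [E → B . y], [P → . B P], [P → . B g], [P → . y E B], [P → .], [P → B . P], [P → B . g] }  — shift, reduce
  I2: { [B → E .] }  — reduce
  I3: { [P' → P .] }  — accept
  I4: { [B → g . g d] }  — shift
  I5: { [B → . E], [B → . g g d], [B → . y], [B → y .], [E → . B y], [P → y . E B] }  — shift, reduce
  I6: { [E → B . y] }  — shift
  I7: { [B → . E], [B → . g g d], [B → . y], [B → E .], [E → . B y], [P → y E . B] }  — shift, reduce
  I8: { [B → y .] }  — reduce
  I9: { [E → B . y], [P → y E B .] }  — shift, reduce
  I10: { [E → B y .] }  — reduce
  I11: { [B → g g . d] }  — shift
  I12: { [B → g g d .] }  — reduce
  I13: { [P → B P .] }  — reduce
  I14: { [B → g . g d], [P → B g .] }  — shift, reduce
  I15: { [B → . E], [B → . g g d], [B → . y], [B → y .], [E → . B y], [E → B y .], [P → y . E B] }  — shift, 2 reduces

Conflict in state I0:
  Shift-reduce conflict between [P → .] and [B → . g g d]
So the grammar is NOT LR(0).

Answer: No. Shift-reduce conflict between [P → .] and [B → . g g d]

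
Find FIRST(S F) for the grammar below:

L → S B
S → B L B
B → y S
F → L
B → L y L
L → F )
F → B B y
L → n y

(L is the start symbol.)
{ 'n', 'y' }

FIRST sets of the non-terminals involved (from the grammar, by fixed-point iteration):
  FIRST(S) = { 'n', 'y' }

To compute FIRST(S F), process the symbols left to right:
Symbol S is a non-terminal. Add FIRST(S) \ {ε} = { 'n', 'y' }
S is not nullable (ε ∉ FIRST(S)), so stop here.
FIRST(S F) = { 'n', 'y' }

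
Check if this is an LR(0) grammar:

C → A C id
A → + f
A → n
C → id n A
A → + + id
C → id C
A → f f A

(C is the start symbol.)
A grammar is LR(0) if no state in the canonical LR(0) collection has:
  - both a shift item (dot before a terminal) and a complete item (shift-reduce conflict), or
  - two or more complete items (reduce-reduce conflict; the accept item [C' → C .] counts as a complete item here).

Augment with C' → C and build the canonical LR(0) collection (I0 = CLOSURE({[C' → . C]}), then GOTO on every symbol after a dot until no new states appear). It has 17 states:
  I0: { [A → . + + id], [A → . + f], [A → . f f A], [A → . n], [C → . A C id], [C → . id C], [C → . id n A], [C' → . C] }  — shift
  I1: { [A → + . + id], [A → + . f] }  — shift
  I2: { [A → . + + id], [A → . + f], [A → . f f A], [A → . n], [C → . A C id], [C → . id C], [C → . id n A], [C → A . C id] }  — shift
  I3: { [C' → C .] }  — accept
  I4: { [A → f . f A] }  — shift
  I5: { [A → . + + id], [A → . + f], [A → . f f A], [A → . n], [C → . A C id], [C → . id C], [C → . id n A], [C → id . C], [C → id . n A] }  — shift
  I6: { [A → n .] }  — reduce
  I7: { [C → id C .] }  — reduce
  I8: { [A → . + + id], [A → . + f], [A → . f f A], [A → . n], [A → n .], [C → id n . A] }  — shift, reduce
  I9: { [C → id n A .] }  — reduce
  I10: { [A → . + + id], [A → . + f], [A → . f f A], [A → . n], [A → f f . A] }  — shift
  I11: { [A → f f A .] }  — reduce
  I12: { [C → A C . id] }  — shift
  I13: { [C → A C id .] }  — reduce
  I14: { [A → + + . id] }  — shift
  I15: { [A → + f .] }  — reduce
  I16: { [A → + + id .] }  — reduce

Conflict in state I8:
  Shift-reduce conflict between [A → n .] and [A → . + + id]
So the grammar is NOT LR(0).

Answer: No. Shift-reduce conflict between [A → n .] and [A → . + + id]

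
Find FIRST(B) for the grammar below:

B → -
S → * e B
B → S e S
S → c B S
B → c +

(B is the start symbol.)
To compute FIRST(B), examine every production with B on the left-hand side, reading each right-hand side left to right until a non-nullable symbol is reached.

FIRST sets of the other non-terminals involved (by the same procedure, iterated to a fixed point):
  FIRST(S) = { '*', 'c' }

From B → -:
  - '-' is a terminal: add '-' and stop
From B → S e S:
  - S is a non-terminal: add FIRST(S) \ {ε} = { '*', 'c' }
    S is not nullable, so stop
From B → c +:
  - c is a terminal: add 'c' and stop

Collecting: FIRST(B) = { '*', '-', 'c' }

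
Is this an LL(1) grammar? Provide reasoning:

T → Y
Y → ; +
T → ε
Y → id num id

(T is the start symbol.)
Relevant sets:
  FIRST(Y) = { ';', 'id' }
  FOLLOW(T) = { $ }

For T:
  PREDICT(T → Y) = { ';', 'id' }
  PREDICT(T → ε) = { $ }
For Y:
  PREDICT(Y → ';' '+') = { ';' }
  PREDICT(Y → id num id) = { 'id' }

All predict sets are disjoint. The grammar IS LL(1).

Answer: Yes, the grammar is LL(1).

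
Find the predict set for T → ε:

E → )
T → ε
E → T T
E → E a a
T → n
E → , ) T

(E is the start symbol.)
PREDICT(T → ε) = (FIRST(RHS) \ {ε}) ∪ (FOLLOW(T) if ε ∈ FIRST(RHS), i.e. RHS ⇒* ε)
The right-hand side is ε (FIRST(ε) = { ε }), so the predict set is FOLLOW(T) = { $, 'a', 'n' }
PREDICT(T → ε) = { $, 'a', 'n' }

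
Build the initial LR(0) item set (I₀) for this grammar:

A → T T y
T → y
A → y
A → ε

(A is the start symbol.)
{ [A → . T T y], [A → . y], [A → .], [A' → . A], [T → . y] }

First, augment the grammar with A' → A
I₀ = CLOSURE({ [A' → . A] }):
  [A' → . A] has the dot before A: add [A → . T T y], [A → . y], [A → .]
  [A → . T T y] has the dot before T: add [T → . y]
No further items can be added.

I₀ = { [A → . T T y], [A → . y], [A → .], [A' → . A], [T → . y] }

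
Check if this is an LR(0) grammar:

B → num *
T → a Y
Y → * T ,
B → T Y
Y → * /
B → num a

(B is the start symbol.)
Yes, the grammar is LR(0)

Augment with B' → B and build the canonical LR(0) collection (I0 = CLOSURE({[B' → . B]}), then GOTO on every symbol after a dot until no new states appear). It has 13 states:
  I0: { [B → . T Y], [B → . num *], [B → . num a], [B' → . B], [T → . a Y] }  — shift
  I1: { [B' → B .] }  — accept
  I2: { [B → T . Y], [Y → . * /], [Y → . * T ,] }  — shift
  I3: { [T → a . Y], [Y → . * /], [Y → . * T ,] }  — shift
  I4: { [B → num . *], [B → num . a] }  — shift
  I5: { [B → num * .] }  — reduce
  I6: { [B → num a .] }  — reduce
  I7: { [T → . a Y], [Y → * . /], [Y → * . T ,] }  — shift
  I8: { [T → a Y .] }  — reduce
  I9: { [Y → * / .] }  — reduce
  I10: { [Y → * T . ,] }  — shift
  I11: { [Y → * T , .] }  — reduce
  I12: { [B → T Y .] }  — reduce

Every state is either a pure shift/goto state or contains exactly one complete item and nothing to shift — no conflicts. The grammar is LR(0).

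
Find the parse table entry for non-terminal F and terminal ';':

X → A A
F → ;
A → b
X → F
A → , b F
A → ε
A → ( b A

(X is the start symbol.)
F → ;

To find M[F, ';'], we find productions for F where ';' is in the predict set (PREDICT(N → α) = (FIRST(α) \ {ε}) ∪ (FOLLOW(N) if α ⇒* ε)).

F → ;: PREDICT = { ';' }
  ';' is in predict set, so this production goes in M[F, ';']

M[F, ';'] = F → ;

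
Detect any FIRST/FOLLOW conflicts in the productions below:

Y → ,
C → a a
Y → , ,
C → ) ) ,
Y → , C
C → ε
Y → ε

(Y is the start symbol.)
No FIRST/FOLLOW conflicts.

A FIRST/FOLLOW conflict occurs when a non-terminal N has a nullable alternative N → β (β ⇒* ε) and another alternative N → α with FIRST(α) ∩ FOLLOW(N) ≠ ∅: on such a lookahead the parser cannot decide between expanding α and letting N vanish via β.

Nullable non-terminals: C, Y.

C: nullable alternative(s) C → ε; FOLLOW(C) = { $ }
  C → a a: FIRST \ {ε} = { 'a' } — disjoint from FOLLOW(C)
  C → ) ) ,: FIRST \ {ε} = { ')' } — disjoint from FOLLOW(C)
  C → ε: FIRST \ {ε} = { } — this is the only nullable alternative, skip

Y: nullable alternative(s) Y → ε; FOLLOW(Y) = { $ }
  Y → ,: FIRST \ {ε} = { ',' } — disjoint from FOLLOW(Y)
  Y → , ,: FIRST \ {ε} = { ',' } — disjoint from FOLLOW(Y)
  Y → , C: FIRST \ {ε} = { ',' } — disjoint from FOLLOW(Y)
  Y → ε: FIRST \ {ε} = { } — this is the only nullable alternative, skip

No FIRST/FOLLOW conflicts found.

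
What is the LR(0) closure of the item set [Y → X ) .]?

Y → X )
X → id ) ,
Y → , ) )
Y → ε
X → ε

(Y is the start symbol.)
{ [Y → X ) .] }

Start with: [Y → X ) .]
The dot is at the end, so nothing is added.

CLOSURE = { [Y → X ) .] }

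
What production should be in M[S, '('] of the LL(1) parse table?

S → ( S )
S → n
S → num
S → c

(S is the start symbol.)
To find M[S, '('], we find productions for S where '(' is in the predict set (PREDICT(N → α) = (FIRST(α) \ {ε}) ∪ (FOLLOW(N) if α ⇒* ε)).

S → ( S ): PREDICT = { '(' }
  '(' is in predict set, so this production goes in M[S, '(']
S → n: PREDICT = { 'n' }
S → num: PREDICT = { 'num' }
S → c: PREDICT = { 'c' }

M[S, '('] = S → ( S )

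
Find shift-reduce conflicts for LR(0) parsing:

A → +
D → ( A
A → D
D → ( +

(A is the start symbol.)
A shift-reduce conflict occurs when an LR(0) state has both:
  - a complete (reduce) item [A → α .] (dot at the end), and
  - a shift item [B → β . c γ] (dot before a terminal).

Augment with A' → A and build the canonical LR(0) collection (I0 = CLOSURE({[A' → . A]}), then GOTO on every symbol after a dot until no new states appear). It has 7 states:
  I0: { [A → . +], [A → . D], [A' → . A], [D → . ( +], [D → . ( A] }  — shift
  I1: { [A → . +], [A → . D], [D → ( . +], [D → ( . A], [D → . ( +], [D → . ( A] }  — shift
  I2: { [A → + .] }  — reduce
  I3: { [A' → A .] }  — accept
  I4: { [A → D .] }  — reduce
  I5: { [A → + .], [D → ( + .] }  — 2 reduces
  I6: { [D → ( A .] }  — reduce

No state contains both a complete item and a shift item.

Answer: No shift-reduce conflicts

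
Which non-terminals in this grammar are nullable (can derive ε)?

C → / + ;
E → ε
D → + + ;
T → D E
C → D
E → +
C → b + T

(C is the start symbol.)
{ 'E' }

ε-productions: E → ε
So E is immediately nullable.
No further non-terminal can be added: every production for the remaining non-terminals contains a terminal or a non-nullable non-terminal.
Nullable = { 'E' }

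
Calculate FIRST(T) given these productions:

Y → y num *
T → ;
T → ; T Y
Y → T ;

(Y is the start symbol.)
To compute FIRST(T), examine every production with T on the left-hand side, reading each right-hand side left to right until a non-nullable symbol is reached.

From T → ;:
  - ';' is a terminal: add ';' and stop
From T → ; T Y:
  - ';' is a terminal: add ';' and stop

Collecting: FIRST(T) = { ';' }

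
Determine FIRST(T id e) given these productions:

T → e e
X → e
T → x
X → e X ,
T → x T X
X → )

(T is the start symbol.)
{ 'e', 'x' }

FIRST sets of the non-terminals involved (from the grammar, by fixed-point iteration):
  FIRST(T) = { 'e', 'x' }

To compute FIRST(T id e), process the symbols left to right:
Symbol T is a non-terminal. Add FIRST(T) \ {ε} = { 'e', 'x' }
T is not nullable (ε ∉ FIRST(T)), so stop here.
FIRST(T id e) = { 'e', 'x' }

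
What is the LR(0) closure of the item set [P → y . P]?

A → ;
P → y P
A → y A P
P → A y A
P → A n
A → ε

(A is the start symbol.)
{ [A → . ;], [A → . y A P], [A → .], [P → . A n], [P → . A y A], [P → . y P], [P → y . P] }

Start with: [P → y . P]
  [P → y . P] has the dot before P: add [P → . y P], [P → . A y A], [P → . A n]
  [P → . A y A] has the dot before A: add [A → . ;], [A → . y A P], [A → .]
No further items can be added.

CLOSURE = { [A → . ;], [A → . y A P], [A → .], [P → . A n], [P → . A y A], [P → . y P], [P → y . P] }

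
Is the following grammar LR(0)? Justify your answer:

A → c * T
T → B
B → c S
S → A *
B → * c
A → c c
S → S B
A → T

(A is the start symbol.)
No. Shift-reduce conflict between [B → c S .] and [B → . * c]

Augment with A' → A and build the canonical LR(0) collection (I0 = CLOSURE({[A' → . A]}), then GOTO on every symbol after a dot until no new states appear). It has 16 states:
  I0: { [A → . T], [A → . c * T], [A → . c c], [A' → . A], [B → . * c], [B → . c S], [T → . B] }  — shift
  I1: { [B → * . c] }  — shift
  I2: { [A' → A .] }  — accept
  I3: { [T → B .] }  — reduce
  I4: { [A → T .] }  — reduce
  I5: { [A → . T], [A → . c * T], [A → . c c], [A → c . * T], [A → c . c], [B → . * c], [B → . c S], [B → c . S], [S → . A *], [S → . S B], [T → . B] }  — shift
  I6: { [A → c * . T], [B → * . c], [B → . * c], [B → . c S], [T → . B] }  — shift
  I7: { [S → A . *] }  — shift
  I8: { [B → . * c], [B → . c S], [B → c S .], [S → S . B] }  — shift, reduce
  I9: { [A → . T], [A → . c * T], [A → . c c], [A → c . * T], [A → c . c], [A → c c .], [B → . * c], [B → . c S], [B → c . S], [S → . A *], [S → . S B], [T → . B] }  — shift, reduce
  I10: { [S → S B .] }  — reduce
  I11: { [A → . T], [A → . c * T], [A → . c c], [B → . * c], [B → . c S], [B → c . S], [S → . A *], [S → . S B], [T → . B] }  — shift
  I12: { [S → A * .] }  — reduce
  I13: { [A → c * T .] }  — reduce
  I14: { [A → . T], [A → . c * T], [A → . c c], [B → * c .], [B → . * c], [B → . c S], [B → c . S], [S → . A *], [S → . S B], [T → . B] }  — shift, reduce
  I15: { [B → * c .] }  — reduce

Conflict in state I8:
  Shift-reduce conflict between [B → c S .] and [B → . * c]
So the grammar is NOT LR(0).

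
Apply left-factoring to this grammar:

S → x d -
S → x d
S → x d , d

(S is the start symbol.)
S → x d S'
S' → -
S' → ε
S' → , d

Left-factoring transforms A → αβ₁ | αβ₂ into A → αA' and A' → β₁ | β₂
(α is the longest common prefix among the alternatives). Repeat until
no nonterminal has two alternatives with a common prefix.

Round 1: S has alternatives sharing prefix 'x d'. Introduce S': S → x d S'
  Add: S' → -
  Add: S' → ε
  Add: S' → , d

No remaining common prefixes — done.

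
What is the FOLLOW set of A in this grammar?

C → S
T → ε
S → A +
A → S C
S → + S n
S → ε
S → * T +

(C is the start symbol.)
{ '+' }

In S → A +: A is followed by '+', add FIRST('+') \ {ε} = { '+' }

Taking the union: FOLLOW(A) = { '+' }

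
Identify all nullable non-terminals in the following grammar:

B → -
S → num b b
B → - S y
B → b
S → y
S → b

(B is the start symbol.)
None

A non-terminal is nullable if it can derive ε (the empty string): either it has an ε-production, or it has a production whose right-hand side consists entirely of nullable non-terminals.

There are no ε-productions, so no non-terminal can derive ε.
No non-terminals are nullable.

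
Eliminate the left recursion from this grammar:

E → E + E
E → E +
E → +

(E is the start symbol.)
E → + E'
E' → + E E'
E' → + E'
E' → ε

E is directly left-recursive. The standard transformation for
  A → A α₁ | ... | A α_m | β₁ | ... | β_n
is
  A  → β₁ A' | ... | β_n A'
  A' → α₁ A' | ... | α_m A' | ε

E → + becomes E → + E'
E → E + E becomes E' → + E E'
E → E + becomes E' → + E'
Add E' → ε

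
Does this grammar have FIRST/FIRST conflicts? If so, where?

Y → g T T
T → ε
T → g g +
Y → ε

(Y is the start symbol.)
Productions for Y:
  Y → g T T: FIRST = { 'g' }
  Y → ε: FIRST = { ε }
Productions for T:
  T → ε: FIRST = { ε }
  T → g g +: FIRST = { 'g' }

All alternatives of each non-terminal have pairwise disjoint FIRST sets.

Answer: No FIRST/FIRST conflicts.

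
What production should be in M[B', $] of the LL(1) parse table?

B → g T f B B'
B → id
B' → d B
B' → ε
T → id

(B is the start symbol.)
To find M[B', $], we find productions for B' where $ is in the predict set (PREDICT(N → α) = (FIRST(α) \ {ε}) ∪ (FOLLOW(N) if α ⇒* ε)).

Relevant sets:
  FOLLOW(B') = { $, 'd' }

B' → d B: PREDICT = { 'd' }
B' → ε: PREDICT = { $, 'd' }
  $ is in predict set, so this production goes in M[B', $]

M[B', $] = B' → ε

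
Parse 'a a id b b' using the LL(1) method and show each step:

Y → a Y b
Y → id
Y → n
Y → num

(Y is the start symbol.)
LL(1) parsing maintains a stack (initially the start symbol over $) and the input. At each step: if the stack top is a terminal, match it against the current input token; if it is a non-terminal N, replace it with the RHS of M[N, lookahead] (the unique production whose predict set contains the lookahead).

Stack is shown with the top on the left.

Stack      Input         Action
-------------------------------
Y $        a a id b b $  output Y → a Y b
a Y b $    a a id b b $  match 'a'
Y b $      a id b b $    output Y → a Y b
a Y b b $  a id b b $    match 'a'
Y b b $    id b b $      output Y → id
id b b $   id b b $      match 'id'
b b $      b b $         match 'b'
b $        b $           match 'b'
$          $             accept

The string is accepted.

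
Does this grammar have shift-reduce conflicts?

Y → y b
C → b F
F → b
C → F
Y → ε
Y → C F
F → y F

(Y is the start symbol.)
Yes — I0: [Y → .] vs [C → . b F]; I4: [F → b .] vs [F → . b]

Augment with Y' → Y and build the canonical LR(0) collection (I0 = CLOSURE({[Y' → . Y]}), then GOTO on every symbol after a dot until no new states appear). It has 12 states:
  I0: { [C → . F], [C → . b F], [F → . b], [F → . y F], [Y → . C F], [Y → . y b], [Y → .], [Y' → . Y] }  — shift, reduce
  I1: { [F → . b], [F → . y F], [Y → C . F] }  — shift
  I2: { [C → F .] }  — reduce
  I3: { [Y' → Y .] }  — accept
  I4: { [C → b . F], [F → . b], [F → . y F], [F → b .] }  — shift, reduce
  I5: { [F → . b], [F → . y F], [F → y . F], [Y → y . b] }  — shift
  I6: { [F → y F .] }  — reduce
  I7: { [F → b .], [Y → y b .] }  — 2 reduces
  I8: { [F → . b], [F → . y F], [F → y . F] }  — shift
  I9: { [F → b .] }  — reduce
  I10: { [C → b F .] }  — reduce
  I11: { [Y → C F .] }  — reduce

I0 contains reduce item [Y → .] and shift items [C → . b F], [F → . b], [F → . y F], [Y → . y b] — shift-reduce conflict.
I4 contains reduce item [F → b .] and shift items [F → . b], [F → . y F] — shift-reduce conflict.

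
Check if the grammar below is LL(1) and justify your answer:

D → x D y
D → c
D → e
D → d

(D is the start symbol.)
Yes, the grammar is LL(1).

A grammar is LL(1) if for each non-terminal N with multiple productions, the predict sets of those productions are pairwise disjoint, where PREDICT(N → α) = (FIRST(α) \ {ε}) ∪ (FOLLOW(N) if α ⇒* ε).

For D:
  PREDICT(D → x D y) = { 'x' }
  PREDICT(D → c) = { 'c' }
  PREDICT(D → e) = { 'e' }
  PREDICT(D → d) = { 'd' }

All predict sets are disjoint. The grammar IS LL(1).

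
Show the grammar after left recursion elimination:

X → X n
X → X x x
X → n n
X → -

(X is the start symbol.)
X is directly left-recursive. The standard transformation for
  A → A α₁ | ... | A α_m | β₁ | ... | β_n
is
  A  → β₁ A' | ... | β_n A'
  A' → α₁ A' | ... | α_m A' | ε

X → n n becomes X → n n X'
X → - becomes X → - X'
X → X n becomes X' → n X'
X → X x x becomes X' → x x X'
Add X' → ε

Resulting grammar:
X → n n X'
X → - X'
X' → n X'
X' → x x X'
X' → ε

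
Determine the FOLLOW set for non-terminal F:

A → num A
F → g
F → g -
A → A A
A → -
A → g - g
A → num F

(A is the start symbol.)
In A → num F: F is at the end, add FOLLOW(A)

The FOLLOW sets referred to above (computed the same way, to a fixed point):
  FOLLOW(A) = { $, '-', 'g', 'num' }

Taking the union: FOLLOW(F) = { $, '-', 'g', 'num' }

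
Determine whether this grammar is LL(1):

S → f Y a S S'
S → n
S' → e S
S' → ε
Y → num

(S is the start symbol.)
No. Predict set conflict for S': { 'e' }

A grammar is LL(1) if for each non-terminal N with multiple productions, the predict sets of those productions are pairwise disjoint, where PREDICT(N → α) = (FIRST(α) \ {ε}) ∪ (FOLLOW(N) if α ⇒* ε).

Relevant sets:
  FOLLOW(S') = { $, 'e' }

For S:
  PREDICT(S → f Y a S S') = { 'f' }
  PREDICT(S → n) = { 'n' }
For S':
  PREDICT(S' → e S) = { 'e' }
  PREDICT(S' → ε) = { $, 'e' }
Y has a single production, so nothing to check there.

Conflict found: Predict set conflict for S': { 'e' }
The grammar is NOT LL(1).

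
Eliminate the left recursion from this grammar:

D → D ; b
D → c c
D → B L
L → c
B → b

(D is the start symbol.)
D → c c D'
D → B L D'
D' → ; b D'
D' → ε
L → c
B → b

D is directly left-recursive. The standard transformation for
  A → A α₁ | ... | A α_m | β₁ | ... | β_n
is
  A  → β₁ A' | ... | β_n A'
  A' → α₁ A' | ... | α_m A' | ε

D → c c becomes D → c c D'
D → B L becomes D → B L D'
D → D ; b becomes D' → ; b D'
Add D' → ε

Productions for other non-terminals are unchanged:
  L → c
  B → b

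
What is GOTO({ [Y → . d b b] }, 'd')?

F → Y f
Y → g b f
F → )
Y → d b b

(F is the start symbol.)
GOTO(I, 'd') = CLOSURE({ [A → αX.β] : [A → α.Xβ] ∈ I, X = 'd' })

Items with dot before 'd', with the dot advanced:
  [Y → . d b b] → [Y → d . b b]
Closure adds nothing (no advanced item has the dot before a non-terminal).

GOTO = { [Y → d . b b] }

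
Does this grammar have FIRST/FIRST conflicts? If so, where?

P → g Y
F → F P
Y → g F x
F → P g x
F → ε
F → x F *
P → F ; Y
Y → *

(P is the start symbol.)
A FIRST/FIRST conflict occurs when two productions N → α and N → β for the same non-terminal have FIRST(α) ∩ FIRST(β) ≠ ∅ (with ε ∈ FIRST of a nullable right-hand side, so two nullable alternatives also conflict).

FIRST sets of the non-terminals at (or reachable through a nullable prefix from) the front of some alternative:
  FIRST(F) = { ';', 'g', 'x', ε }
  FIRST(P) = { ';', 'g', 'x' }

Productions for P:
  P → g Y: FIRST = { 'g' }
  P → F ; Y: FIRST = { ';', 'g', 'x' }
Productions for F:
  F → F P: FIRST = { ';', 'g', 'x' }
  F → P g x: FIRST = { ';', 'g', 'x' }
  F → ε: FIRST = { ε }
  F → x F *: FIRST = { 'x' }
Productions for Y:
  Y → g F x: FIRST = { 'g' }
  Y → *: FIRST = { '*' }

Conflict for P: P → g Y and P → F ; Y
  Overlap: { 'g' }
Conflict for F: F → F P and F → P g x
  Overlap: { ';', 'g', 'x' }
Conflict for F: F → F P and F → x F *
  Overlap: { 'x' }
Conflict for F: F → P g x and F → x F *
  Overlap: { 'x' }

Answer: Yes. P → g Y / P → F ';' Y on { 'g' }; F → F P / F → P g x on { ';', 'g', 'x' }; F → F P / F → x F '*' on { 'x' }; F → P g x / F → x F '*' on { 'x' }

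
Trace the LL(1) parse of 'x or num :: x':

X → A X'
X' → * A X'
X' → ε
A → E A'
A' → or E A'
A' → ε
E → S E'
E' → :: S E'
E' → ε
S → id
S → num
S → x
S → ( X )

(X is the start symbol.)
Stack is shown with the top on the left.

Stack            Input            Action
----------------------------------------
X $              x or num :: x $  output X → A X'
A X' $           x or num :: x $  output A → E A'
E A' X' $        x or num :: x $  output E → S E'
S E' A' X' $     x or num :: x $  output S → x
x E' A' X' $     x or num :: x $  match 'x'
E' A' X' $       or num :: x $    output E' → ε
A' X' $          or num :: x $    output A' → or E A'
or E A' X' $     or num :: x $    match 'or'
E A' X' $        num :: x $       output E → S E'
S E' A' X' $     num :: x $       output S → num
num E' A' X' $   num :: x $       match 'num'
E' A' X' $       :: x $           output E' → :: S E'
:: S E' A' X' $  :: x $           match '::'
S E' A' X' $     x $              output S → x
x E' A' X' $     x $              match 'x'
E' A' X' $       $                output E' → ε
A' X' $          $                output A' → ε
X' $             $                output X' → ε
$                $                accept

The string is accepted.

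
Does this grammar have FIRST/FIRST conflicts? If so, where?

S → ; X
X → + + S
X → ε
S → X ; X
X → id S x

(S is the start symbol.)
Yes. S → ';' X / S → X ';' X on { ';' }

A FIRST/FIRST conflict occurs when two productions N → α and N → β for the same non-terminal have FIRST(α) ∩ FIRST(β) ≠ ∅ (with ε ∈ FIRST of a nullable right-hand side, so two nullable alternatives also conflict).

FIRST sets of the non-terminals at (or reachable through a nullable prefix from) the front of some alternative:
  FIRST(X) = { '+', 'id', ε }

Productions for S:
  S → ; X: FIRST = { ';' }
  S → X ; X: FIRST = { '+', ';', 'id' }
Productions for X:
  X → + + S: FIRST = { '+' }
  X → ε: FIRST = { ε }
  X → id S x: FIRST = { 'id' }

Conflict for S: S → ; X and S → X ; X
  Overlap: { ';' }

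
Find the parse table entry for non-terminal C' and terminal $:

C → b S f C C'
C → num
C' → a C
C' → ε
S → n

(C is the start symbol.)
To find M[C', $], we find productions for C' where $ is in the predict set (PREDICT(N → α) = (FIRST(α) \ {ε}) ∪ (FOLLOW(N) if α ⇒* ε)).

Relevant sets:
  FOLLOW(C') = { $, 'a' }

C' → a C: PREDICT = { 'a' }
C' → ε: PREDICT = { $, 'a' }
  $ is in predict set, so this production goes in M[C', $]

M[C', $] = C' → ε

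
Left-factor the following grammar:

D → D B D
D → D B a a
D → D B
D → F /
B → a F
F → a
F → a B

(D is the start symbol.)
Left-factoring transforms A → αβ₁ | αβ₂ into A → αA' and A' → β₁ | β₂
(α is the longest common prefix among the alternatives). Repeat until
no nonterminal has two alternatives with a common prefix.

Round 1: D has alternatives sharing prefix 'D B'. Introduce D': D → D B D'
  Add: D' → D
  Add: D' → a a
  Add: D' → ε

Round 2: F has alternatives sharing prefix 'a'. Introduce F': F → a F'
  Add: F' → ε
  Add: F' → B

No remaining common prefixes — done.

Resulting grammar:
D → D B D'
D' → D
D' → a a
D' → ε
D → F /
B → a F
F → a F'
F' → ε
F' → B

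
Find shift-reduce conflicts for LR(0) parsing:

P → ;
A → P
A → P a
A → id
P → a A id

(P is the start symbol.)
Yes — I5: [A → P .] vs [A → P . a]

Augment with P' → P and build the canonical LR(0) collection (I0 = CLOSURE({[P' → . P]}), then GOTO on every symbol after a dot until no new states appear). It has 9 states:
  I0: { [P → . ;], [P → . a A id], [P' → . P] }  — shift
  I1: { [P → ; .] }  — reduce
  I2: { [P' → P .] }  — accept
  I3: { [A → . P a], [A → . P], [A → . id], [P → . ;], [P → . a A id], [P → a . A id] }  — shift
  I4: { [P → a A . id] }  — shift
  I5: { [A → P . a], [A → P .] }  — shift, reduce
  I6: { [A → id .] }  — reduce
  I7: { [A → P a .] }  — reduce
  I8: { [P → a A id .] }  — reduce

I5 contains reduce item [A → P .] and shift item [A → P . a] — shift-reduce conflict.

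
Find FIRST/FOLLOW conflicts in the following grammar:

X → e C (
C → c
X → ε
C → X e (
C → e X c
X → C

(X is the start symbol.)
Yes. X → e C '(' with FOLLOW(X) on { 'e' }; X → C with FOLLOW(X) on { 'c', 'e' }

Nullable non-terminals: X.
FIRST sets used below: FIRST(C) = { 'c', 'e' }

X: nullable alternative(s) X → ε; FOLLOW(X) = { $, 'c', 'e' }
  X → e C (: FIRST \ {ε} = { 'e' } — overlaps FOLLOW(X) on { 'e' }: CONFLICT
  X → ε: FIRST \ {ε} = { } — this is the only nullable alternative, skip
  X → C: FIRST \ {ε} = { 'c', 'e' } — overlaps FOLLOW(X) on { 'c', 'e' }: CONFLICT

C has no nullable alternative, so no FIRST/FOLLOW check is needed there.

So the grammar has 2 FIRST/FOLLOW conflicts (marked CONFLICT above).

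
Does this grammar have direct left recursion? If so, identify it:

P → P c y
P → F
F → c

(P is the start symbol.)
Yes, P is left-recursive

P → P c y: LEFT RECURSIVE (starts with P)
P → F: starts with F
F → c: starts with c

The grammar has direct left recursion on: P.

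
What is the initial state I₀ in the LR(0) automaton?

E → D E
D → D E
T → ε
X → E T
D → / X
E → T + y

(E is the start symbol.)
First, augment the grammar with E' → E
I₀ = CLOSURE({ [E' → . E] }):
  [E' → . E] has the dot before E: add [E → . D E], [E → . T + y]
  [E → . D E] has the dot before D: add [D → . D E], [D → . / X]
  [E → . T + y] has the dot before T: add [T → .]
No further items can be added.

I₀ = { [D → . / X], [D → . D E], [E → . D E], [E → . T + y], [E' → . E], [T → .] }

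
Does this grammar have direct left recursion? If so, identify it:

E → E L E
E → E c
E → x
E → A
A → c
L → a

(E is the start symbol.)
Direct left recursion occurs when N → N α for some non-terminal N (the right-hand side begins with the left-hand side itself).

E → E L E: LEFT RECURSIVE (starts with E)
E → E c: LEFT RECURSIVE (starts with E)
E → x: starts with x
E → A: starts with A
A → c: starts with c
L → a: starts with a

The grammar has direct left recursion on: E.

Answer: Yes, E is left-recursive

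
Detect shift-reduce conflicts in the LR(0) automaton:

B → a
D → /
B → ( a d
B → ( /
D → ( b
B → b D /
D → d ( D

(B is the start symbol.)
No shift-reduce conflicts

A shift-reduce conflict occurs when an LR(0) state has both:
  - a complete (reduce) item [A → α .] (dot at the end), and
  - a shift item [B → β . c γ] (dot before a terminal).

Augment with B' → B and build the canonical LR(0) collection (I0 = CLOSURE({[B' → . B]}), then GOTO on every symbol after a dot until no new states appear). It has 16 states:
  I0: { [B → . ( /], [B → . ( a d], [B → . a], [B → . b D /], [B' → . B] }  — shift
  I1: { [B → ( . /], [B → ( . a d] }  — shift
  I2: { [B' → B .] }  — accept
  I3: { [B → a .] }  — reduce
  I4: { [B → b . D /], [D → . ( b], [D → . /], [D → . d ( D] }  — shift
  I5: { [D → ( . b] }  — shift
  I6: { [D → / .] }  — reduce
  I7: { [B → b D . /] }  — shift
  I8: { [D → d . ( D] }  — shift
  I9: { [D → . ( b], [D → . /], [D → . d ( D], [D → d ( . D] }  — shift
  I10: { [D → d ( D .] }  — reduce
  I11: { [B → b D / .] }  — reduce
  I12: { [D → ( b .] }  — reduce
  I13: { [B → ( / .] }  — reduce
  I14: { [B → ( a . d] }  — shift
  I15: { [B → ( a d .] }  — reduce

No state contains both a complete item and a shift item.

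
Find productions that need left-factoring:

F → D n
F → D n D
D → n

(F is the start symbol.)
Yes, F has productions with common prefix 'D n'

Left-factoring is needed when two productions for the same non-terminal
share a common prefix on the right-hand side.

Productions for F:
  F → D n
  F → D n D

Found common prefix 'D n' in productions for F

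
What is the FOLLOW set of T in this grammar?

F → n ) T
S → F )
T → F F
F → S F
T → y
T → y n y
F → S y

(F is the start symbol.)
{ $, ')', 'n' }

To compute FOLLOW(T), find every occurrence of T on a right-hand side N → α T β: add FIRST(β) \ {ε}, and if β is empty or nullable also add FOLLOW(N). Iterate to a fixed point.

In F → n ) T: T is at the end, add FOLLOW(F)

The FOLLOW sets referred to above (computed the same way, to a fixed point):
  FOLLOW(F) = { $, ')', 'n' }

Taking the union: FOLLOW(T) = { $, ')', 'n' }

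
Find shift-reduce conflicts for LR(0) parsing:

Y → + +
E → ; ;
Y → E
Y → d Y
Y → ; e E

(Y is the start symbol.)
No shift-reduce conflicts

Augment with Y' → Y and build the canonical LR(0) collection (I0 = CLOSURE({[Y' → . Y]}), then GOTO on every symbol after a dot until no new states appear). It has 12 states:
  I0: { [E → . ; ;], [Y → . + +], [Y → . ; e E], [Y → . E], [Y → . d Y], [Y' → . Y] }  — shift
  I1: { [Y → + . +] }  — shift
  I2: { [E → ; . ;], [Y → ; . e E] }  — shift
  I3: { [Y → E .] }  — reduce
  I4: { [Y' → Y .] }  — accept
  I5: { [E → . ; ;], [Y → . + +], [Y → . ; e E], [Y → . E], [Y → . d Y], [Y → d . Y] }  — shift
  I6: { [Y → d Y .] }  — reduce
  I7: { [E → ; ; .] }  — reduce
  I8: { [E → . ; ;], [Y → ; e . E] }  — shift
  I9: { [E → ; . ;] }  — shift
  I10: { [Y → ; e E .] }  — reduce
  I11: { [Y → + + .] }  — reduce

No state contains both a complete item and a shift item.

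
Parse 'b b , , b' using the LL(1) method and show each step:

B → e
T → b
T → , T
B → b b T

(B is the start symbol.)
LL(1) parsing maintains a stack (initially the start symbol over $) and the input. At each step: if the stack top is a terminal, match it against the current input token; if it is a non-terminal N, replace it with the RHS of M[N, lookahead] (the unique production whose predict set contains the lookahead).

Stack is shown with the top on the left.

Stack    Input        Action
----------------------------
B $      b b , , b $  output B → b b T
b b T $  b b , , b $  match 'b'
b T $    b , , b $    match 'b'
T $      , , b $      output T → , T
, T $    , , b $      match ','
T $      , b $        output T → , T
, T $    , b $        match ','
T $      b $          output T → b
b $      b $          match 'b'
$        $            accept

The string is accepted.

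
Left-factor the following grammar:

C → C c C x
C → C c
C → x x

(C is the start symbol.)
C → C c C'
C' → C x
C' → ε
C → x x

Left-factoring transforms A → αβ₁ | αβ₂ into A → αA' and A' → β₁ | β₂
(α is the longest common prefix among the alternatives). Repeat until
no nonterminal has two alternatives with a common prefix.

Round 1: C has alternatives sharing prefix 'C c'. Introduce C': C → C c C'
  Add: C' → C x
  Add: C' → ε

No remaining common prefixes — done.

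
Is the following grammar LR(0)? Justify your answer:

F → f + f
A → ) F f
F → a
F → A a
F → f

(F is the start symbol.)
A grammar is LR(0) if no state in the canonical LR(0) collection has:
  - both a shift item (dot before a terminal) and a complete item (shift-reduce conflict), or
  - two or more complete items (reduce-reduce conflict; the accept item [F' → F .] counts as a complete item here).

Augment with F' → F and build the canonical LR(0) collection (I0 = CLOSURE({[F' → . F]}), then GOTO on every symbol after a dot until no new states appear). It has 11 states:
  I0: { [A → . ) F f], [F → . A a], [F → . a], [F → . f + f], [F → . f], [F' → . F] }  — shift
  I1: { [A → ) . F f], [A → . ) F f], [F → . A a], [F → . a], [F → . f + f], [F → . f] }  — shift
  I2: { [F → A . a] }  — shift
  I3: { [F' → F .] }  — accept
  I4: { [F → a .] }  — reduce
  I5: { [F → f . + f], [F → f .] }  — shift, reduce
  I6: { [F → f + . f] }  — shift
  I7: { [F → f + f .] }  — reduce
  I8: { [F → A a .] }  — reduce
  I9: { [A → ) F . f] }  — shift
  I10: { [A → ) F f .] }  — reduce

Conflict in state I5:
  Shift-reduce conflict between [F → f .] and [F → f . + f]
So the grammar is NOT LR(0).

Answer: No. Shift-reduce conflict between [F → f .] and [F → f . + f]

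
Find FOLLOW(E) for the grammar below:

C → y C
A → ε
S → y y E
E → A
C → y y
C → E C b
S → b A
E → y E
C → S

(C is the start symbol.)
To compute FOLLOW(E), find every occurrence of E on a right-hand side N → α E β: add FIRST(β) \ {ε}, and if β is empty or nullable also add FOLLOW(N). Iterate to a fixed point.

In S → y y E: E is at the end, add FOLLOW(S)
In C → E C b: E is followed by C b, add FIRST(C b) \ {ε} = { 'b', 'y' }
In E → y E: E is at the end; this adds FOLLOW(E) to itself — nothing new

The FOLLOW sets referred to above (computed the same way, to a fixed point):
  FOLLOW(S) = { $, 'b' }

Taking the union: FOLLOW(E) = { $, 'b', 'y' }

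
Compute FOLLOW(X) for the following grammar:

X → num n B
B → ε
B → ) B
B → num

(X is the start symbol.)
{ $ }

X is the start symbol, so $ ∈ FOLLOW(X).
X does not occur on any right-hand side.

Taking the union: FOLLOW(X) = { $ }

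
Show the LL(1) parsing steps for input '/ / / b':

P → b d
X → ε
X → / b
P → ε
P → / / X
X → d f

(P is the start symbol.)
LL(1) parsing maintains a stack (initially the start symbol over $) and the input. At each step: if the stack top is a terminal, match it against the current input token; if it is a non-terminal N, replace it with the RHS of M[N, lookahead] (the unique production whose predict set contains the lookahead).

Stack is shown with the top on the left.

Stack    Input      Action
--------------------------
P $      / / / b $  output P → / / X
/ / X $  / / / b $  match '/'
/ X $    / / b $    match '/'
X $      / b $      output X → / b
/ b $    / b $      match '/'
b $      b $        match 'b'
$        $          accept

The string is accepted.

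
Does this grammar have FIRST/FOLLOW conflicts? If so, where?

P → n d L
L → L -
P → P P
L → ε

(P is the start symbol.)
Nullable non-terminals: L.
FIRST sets used below: FIRST(L) = { '-', ε }

L: nullable alternative(s) L → ε; FOLLOW(L) = { $, '-', 'n' }
  L → L -: FIRST \ {ε} = { '-' } — overlaps FOLLOW(L) on { '-' }: CONFLICT
  L → ε: FIRST \ {ε} = { } — this is the only nullable alternative, skip

P has no nullable alternative, so no FIRST/FOLLOW check is needed there.

So the grammar has 1 FIRST/FOLLOW conflict (marked CONFLICT above).

Answer: Yes. L → L '-' with FOLLOW(L) on { '-' }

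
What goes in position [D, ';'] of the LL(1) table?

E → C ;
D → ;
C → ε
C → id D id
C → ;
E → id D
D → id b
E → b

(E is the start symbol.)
D → ;

To find M[D, ';'], we find productions for D where ';' is in the predict set (PREDICT(N → α) = (FIRST(α) \ {ε}) ∪ (FOLLOW(N) if α ⇒* ε)).

D → ;: PREDICT = { ';' }
  ';' is in predict set, so this production goes in M[D, ';']
D → id b: PREDICT = { 'id' }

M[D, ';'] = D → ;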